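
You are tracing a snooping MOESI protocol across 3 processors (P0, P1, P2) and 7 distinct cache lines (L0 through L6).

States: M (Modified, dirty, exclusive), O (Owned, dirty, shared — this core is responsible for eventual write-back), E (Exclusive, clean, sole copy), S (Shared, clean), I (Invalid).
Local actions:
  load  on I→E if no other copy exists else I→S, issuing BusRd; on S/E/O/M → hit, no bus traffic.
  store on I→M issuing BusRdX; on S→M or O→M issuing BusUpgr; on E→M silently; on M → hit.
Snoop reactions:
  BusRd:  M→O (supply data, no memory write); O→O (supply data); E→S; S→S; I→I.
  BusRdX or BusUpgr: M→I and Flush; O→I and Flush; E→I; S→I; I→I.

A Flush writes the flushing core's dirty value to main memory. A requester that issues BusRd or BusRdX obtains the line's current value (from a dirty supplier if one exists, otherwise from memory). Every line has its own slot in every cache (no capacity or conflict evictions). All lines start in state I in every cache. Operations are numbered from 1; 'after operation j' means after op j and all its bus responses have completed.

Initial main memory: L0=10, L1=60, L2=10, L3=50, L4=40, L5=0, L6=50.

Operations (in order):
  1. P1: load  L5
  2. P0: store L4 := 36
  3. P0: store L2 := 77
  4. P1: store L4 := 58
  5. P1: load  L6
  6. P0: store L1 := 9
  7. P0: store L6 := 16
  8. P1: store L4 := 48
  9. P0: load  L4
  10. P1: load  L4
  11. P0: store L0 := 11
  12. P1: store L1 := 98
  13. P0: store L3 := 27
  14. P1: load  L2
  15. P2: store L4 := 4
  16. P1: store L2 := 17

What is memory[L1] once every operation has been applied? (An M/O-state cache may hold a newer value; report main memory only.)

  op1 P1: load  L5 → I/E/I on L5; bus BusRd; mem=0
  op2 P0: store L4 := 36 → M/I/I on L4; bus BusRdX; mem=40
  op3 P0: store L2 := 77 → M/I/I on L2; bus BusRdX; mem=10
  op4 P1: store L4 := 58 → I/M/I on L4; bus BusRdX Flush; mem=36
  op5 P1: load  L6 → I/E/I on L6; bus BusRd; mem=50
  op6 P0: store L1 := 9 → M/I/I on L1; bus BusRdX; mem=60
  op7 P0: store L6 := 16 → M/I/I on L6; bus BusRdX; mem=50
  op8 P1: store L4 := 48 → I/M/I on L4; bus (none); mem=36
  op9 P0: load  L4 → S/O/I on L4; bus BusRd; mem=36
  op10 P1: load  L4 → S/O/I on L4; bus (none); mem=36
  op11 P0: store L0 := 11 → M/I/I on L0; bus BusRdX; mem=10
  op12 P1: store L1 := 98 → I/M/I on L1; bus BusRdX Flush; mem=9
  op13 P0: store L3 := 27 → M/I/I on L3; bus BusRdX; mem=50
  op14 P1: load  L2 → O/S/I on L2; bus BusRd; mem=10
  op15 P2: store L4 := 4 → I/I/M on L4; bus BusRdX Flush; mem=48
  op16 P1: store L2 := 17 → I/M/I on L2; bus BusUpgr Flush; mem=77

memory[L1] = 9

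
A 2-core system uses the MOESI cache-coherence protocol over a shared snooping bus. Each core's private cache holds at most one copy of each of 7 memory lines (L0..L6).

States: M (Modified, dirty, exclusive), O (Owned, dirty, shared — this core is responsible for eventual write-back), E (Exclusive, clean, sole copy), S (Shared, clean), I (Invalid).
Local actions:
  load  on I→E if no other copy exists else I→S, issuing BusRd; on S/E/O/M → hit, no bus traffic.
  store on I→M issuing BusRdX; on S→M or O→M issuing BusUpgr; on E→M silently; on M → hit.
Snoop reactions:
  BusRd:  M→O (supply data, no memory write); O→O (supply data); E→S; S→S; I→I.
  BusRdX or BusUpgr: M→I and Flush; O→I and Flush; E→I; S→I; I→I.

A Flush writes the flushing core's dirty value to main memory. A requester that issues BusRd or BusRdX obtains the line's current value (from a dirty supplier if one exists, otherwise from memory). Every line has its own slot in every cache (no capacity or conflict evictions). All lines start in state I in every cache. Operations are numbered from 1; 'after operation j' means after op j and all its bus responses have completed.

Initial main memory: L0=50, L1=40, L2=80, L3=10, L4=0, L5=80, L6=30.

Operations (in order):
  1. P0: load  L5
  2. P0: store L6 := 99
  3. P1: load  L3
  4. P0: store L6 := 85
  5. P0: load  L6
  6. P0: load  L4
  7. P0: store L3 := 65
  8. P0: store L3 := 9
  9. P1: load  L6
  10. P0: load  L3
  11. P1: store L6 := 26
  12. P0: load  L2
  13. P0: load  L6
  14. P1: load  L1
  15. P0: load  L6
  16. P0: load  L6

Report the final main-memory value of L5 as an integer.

memory[L5] = 80

  op1 P0: load  L5 → E/I on L5; bus BusRd; mem=80
  op2 P0: store L6 := 99 → M/I on L6; bus BusRdX; mem=30
  op3 P1: load  L3 → I/E on L3; bus BusRd; mem=10
  op4 P0: store L6 := 85 → M/I on L6; bus (none); mem=30
  op5 P0: load  L6 → M/I on L6; bus (none); mem=30
  op6 P0: load  L4 → E/I on L4; bus BusRd; mem=0
  op7 P0: store L3 := 65 → M/I on L3; bus BusRdX; mem=10
  op8 P0: store L3 := 9 → M/I on L3; bus (none); mem=10
  op9 P1: load  L6 → O/S on L6; bus BusRd; mem=30
  op10 P0: load  L3 → M/I on L3; bus (none); mem=10
  op11 P1: store L6 := 26 → I/M on L6; bus BusUpgr Flush; mem=85
  op12 P0: load  L2 → E/I on L2; bus BusRd; mem=80
  op13 P0: load  L6 → S/O on L6; bus BusRd; mem=85
  op14 P1: load  L1 → I/E on L1; bus BusRd; mem=40
  op15 P0: load  L6 → S/O on L6; bus (none); mem=85
  op16 P0: load  L6 → S/O on L6; bus (none); mem=85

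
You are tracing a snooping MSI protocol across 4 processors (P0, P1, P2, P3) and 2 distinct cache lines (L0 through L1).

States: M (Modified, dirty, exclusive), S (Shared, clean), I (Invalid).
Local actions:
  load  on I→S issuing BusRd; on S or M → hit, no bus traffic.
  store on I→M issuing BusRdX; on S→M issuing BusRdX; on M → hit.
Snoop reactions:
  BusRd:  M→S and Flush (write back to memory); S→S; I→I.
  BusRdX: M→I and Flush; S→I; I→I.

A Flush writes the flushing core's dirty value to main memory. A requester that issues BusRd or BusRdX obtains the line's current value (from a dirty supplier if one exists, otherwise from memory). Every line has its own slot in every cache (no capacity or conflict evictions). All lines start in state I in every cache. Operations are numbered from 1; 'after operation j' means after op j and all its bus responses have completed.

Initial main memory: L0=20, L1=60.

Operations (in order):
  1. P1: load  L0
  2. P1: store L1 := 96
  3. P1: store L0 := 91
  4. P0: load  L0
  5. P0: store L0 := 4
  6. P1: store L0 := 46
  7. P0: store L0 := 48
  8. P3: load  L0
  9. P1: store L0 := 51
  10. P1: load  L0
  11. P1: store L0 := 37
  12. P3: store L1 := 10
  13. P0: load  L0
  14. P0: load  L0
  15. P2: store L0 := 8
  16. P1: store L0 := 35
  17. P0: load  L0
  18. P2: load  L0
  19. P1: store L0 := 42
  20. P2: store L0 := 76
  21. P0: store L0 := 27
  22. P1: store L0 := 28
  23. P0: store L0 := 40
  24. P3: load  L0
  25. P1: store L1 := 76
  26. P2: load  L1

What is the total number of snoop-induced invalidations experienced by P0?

[1] P1: load  L0 | P0:I, P1:S(20), P2:I, P3:I | bus: BusRd
[2] P1: store L1 := 96 | P0:I, P1:M(96), P2:I, P3:I | bus: BusRdX
[3] P1: store L0 := 91 | P0:I, P1:M(91), P2:I, P3:I | bus: BusRdX
[4] P0: load  L0 | P0:S(91), P1:S(91), P2:I, P3:I | bus: BusRd,Flush
[5] P0: store L0 := 4 | P0:M(4), P1:I, P2:I, P3:I | bus: BusRdX
[6] P1: store L0 := 46 | P0:I, P1:M(46), P2:I, P3:I | bus: BusRdX,Flush
[7] P0: store L0 := 48 | P0:M(48), P1:I, P2:I, P3:I | bus: BusRdX,Flush
[8] P3: load  L0 | P0:S(48), P1:I, P2:I, P3:S(48) | bus: BusRd,Flush
[9] P1: store L0 := 51 | P0:I, P1:M(51), P2:I, P3:I | bus: BusRdX
[10] P1: load  L0 | P0:I, P1:M(51), P2:I, P3:I | bus: none
[11] P1: store L0 := 37 | P0:I, P1:M(37), P2:I, P3:I | bus: none
[12] P3: store L1 := 10 | P0:I, P1:I, P2:I, P3:M(10) | bus: BusRdX,Flush
[13] P0: load  L0 | P0:S(37), P1:S(37), P2:I, P3:I | bus: BusRd,Flush
[14] P0: load  L0 | P0:S(37), P1:S(37), P2:I, P3:I | bus: none
[15] P2: store L0 := 8 | P0:I, P1:I, P2:M(8), P3:I | bus: BusRdX
[16] P1: store L0 := 35 | P0:I, P1:M(35), P2:I, P3:I | bus: BusRdX,Flush
[17] P0: load  L0 | P0:S(35), P1:S(35), P2:I, P3:I | bus: BusRd,Flush
[18] P2: load  L0 | P0:S(35), P1:S(35), P2:S(35), P3:I | bus: BusRd
[19] P1: store L0 := 42 | P0:I, P1:M(42), P2:I, P3:I | bus: BusRdX
[20] P2: store L0 := 76 | P0:I, P1:I, P2:M(76), P3:I | bus: BusRdX,Flush
[21] P0: store L0 := 27 | P0:M(27), P1:I, P2:I, P3:I | bus: BusRdX,Flush
[22] P1: store L0 := 28 | P0:I, P1:M(28), P2:I, P3:I | bus: BusRdX,Flush
[23] P0: store L0 := 40 | P0:M(40), P1:I, P2:I, P3:I | bus: BusRdX,Flush
[24] P3: load  L0 | P0:S(40), P1:I, P2:I, P3:S(40) | bus: BusRd,Flush
[25] P1: store L1 := 76 | P0:I, P1:M(76), P2:I, P3:I | bus: BusRdX,Flush
[26] P2: load  L1 | P0:I, P1:S(76), P2:S(76), P3:I | bus: BusRd,Flush

invalidations = 5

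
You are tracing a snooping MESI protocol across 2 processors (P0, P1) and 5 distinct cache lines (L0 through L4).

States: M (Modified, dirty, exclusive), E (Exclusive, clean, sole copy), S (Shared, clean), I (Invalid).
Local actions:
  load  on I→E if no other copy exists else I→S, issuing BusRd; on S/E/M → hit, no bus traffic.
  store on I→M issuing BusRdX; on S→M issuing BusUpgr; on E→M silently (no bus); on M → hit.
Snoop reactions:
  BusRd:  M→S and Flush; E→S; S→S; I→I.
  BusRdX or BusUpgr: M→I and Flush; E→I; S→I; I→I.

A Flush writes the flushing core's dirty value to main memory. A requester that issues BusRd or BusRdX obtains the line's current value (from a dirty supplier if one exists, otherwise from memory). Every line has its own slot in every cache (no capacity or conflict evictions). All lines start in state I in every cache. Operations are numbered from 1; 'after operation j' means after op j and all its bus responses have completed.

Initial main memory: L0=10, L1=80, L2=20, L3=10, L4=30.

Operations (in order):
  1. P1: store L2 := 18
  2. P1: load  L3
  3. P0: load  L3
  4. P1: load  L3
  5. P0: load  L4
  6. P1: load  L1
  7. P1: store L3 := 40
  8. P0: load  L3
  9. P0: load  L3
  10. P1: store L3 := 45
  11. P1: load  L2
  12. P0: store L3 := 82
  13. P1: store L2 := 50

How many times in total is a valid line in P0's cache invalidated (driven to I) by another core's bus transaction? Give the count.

invalidations = 2

step 1: P1: store L2 := 18  ⟶  IM  (L2)  txn=BusRdX  M[L2]=20
step 2: P1: load  L3  ⟶  IE  (L3)  txn=BusRd  M[L3]=10
step 3: P0: load  L3  ⟶  SS  (L3)  txn=BusRd  M[L3]=10
step 4: P1: load  L3  ⟶  SS  (L3)  txn=∅  M[L3]=10
step 5: P0: load  L4  ⟶  EI  (L4)  txn=BusRd  M[L4]=30
step 6: P1: load  L1  ⟶  IE  (L1)  txn=BusRd  M[L1]=80
step 7: P1: store L3 := 40  ⟶  IM  (L3)  txn=BusUpgr  M[L3]=10
step 8: P0: load  L3  ⟶  SS  (L3)  txn=BusRd+Flush  M[L3]=40
step 9: P0: load  L3  ⟶  SS  (L3)  txn=∅  M[L3]=40
step 10: P1: store L3 := 45  ⟶  IM  (L3)  txn=BusUpgr  M[L3]=40
step 11: P1: load  L2  ⟶  IM  (L2)  txn=∅  M[L2]=20
step 12: P0: store L3 := 82  ⟶  MI  (L3)  txn=BusRdX+Flush  M[L3]=45
step 13: P1: store L2 := 50  ⟶  IM  (L2)  txn=∅  M[L2]=20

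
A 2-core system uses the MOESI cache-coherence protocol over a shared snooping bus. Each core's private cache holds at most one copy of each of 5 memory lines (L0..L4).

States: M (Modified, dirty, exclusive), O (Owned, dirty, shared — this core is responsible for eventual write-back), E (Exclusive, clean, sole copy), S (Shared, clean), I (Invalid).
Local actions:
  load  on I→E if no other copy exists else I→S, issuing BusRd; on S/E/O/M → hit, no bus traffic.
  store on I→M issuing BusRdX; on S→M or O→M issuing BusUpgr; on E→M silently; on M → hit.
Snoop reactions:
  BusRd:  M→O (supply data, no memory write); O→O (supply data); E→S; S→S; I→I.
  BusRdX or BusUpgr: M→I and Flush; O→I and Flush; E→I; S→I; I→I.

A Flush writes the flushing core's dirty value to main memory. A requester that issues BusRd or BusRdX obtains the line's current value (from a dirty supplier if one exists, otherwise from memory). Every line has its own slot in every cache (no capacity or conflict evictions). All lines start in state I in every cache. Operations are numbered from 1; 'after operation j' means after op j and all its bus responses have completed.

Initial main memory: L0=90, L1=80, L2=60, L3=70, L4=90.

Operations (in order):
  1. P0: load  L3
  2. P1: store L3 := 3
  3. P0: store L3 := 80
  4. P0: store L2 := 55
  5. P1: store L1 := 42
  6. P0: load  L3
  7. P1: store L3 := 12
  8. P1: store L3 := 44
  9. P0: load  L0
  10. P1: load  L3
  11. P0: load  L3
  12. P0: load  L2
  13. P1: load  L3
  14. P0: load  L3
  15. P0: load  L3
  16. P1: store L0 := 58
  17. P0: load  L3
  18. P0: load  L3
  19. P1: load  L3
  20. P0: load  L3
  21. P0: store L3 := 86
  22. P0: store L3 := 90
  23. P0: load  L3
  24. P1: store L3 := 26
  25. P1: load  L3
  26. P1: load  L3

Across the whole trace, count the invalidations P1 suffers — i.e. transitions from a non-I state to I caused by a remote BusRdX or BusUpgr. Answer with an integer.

invalidations = 2

1. P0: load  L3  bus=[BusRd]  L3: P0=E P1=I  mem[L3]=70
2. P1: store L3 := 3  bus=[BusRdX]  L3: P0=I P1=M  mem[L3]=70
3. P0: store L3 := 80  bus=[BusRdX,Flush]  L3: P0=M P1=I  mem[L3]=3
4. P0: store L2 := 55  bus=[BusRdX]  L2: P0=M P1=I  mem[L2]=60
5. P1: store L1 := 42  bus=[BusRdX]  L1: P0=I P1=M  mem[L1]=80
6. P0: load  L3  bus=[-]  L3: P0=M P1=I  mem[L3]=3
7. P1: store L3 := 12  bus=[BusRdX,Flush]  L3: P0=I P1=M  mem[L3]=80
8. P1: store L3 := 44  bus=[-]  L3: P0=I P1=M  mem[L3]=80
9. P0: load  L0  bus=[BusRd]  L0: P0=E P1=I  mem[L0]=90
10. P1: load  L3  bus=[-]  L3: P0=I P1=M  mem[L3]=80
11. P0: load  L3  bus=[BusRd]  L3: P0=S P1=O  mem[L3]=80
12. P0: load  L2  bus=[-]  L2: P0=M P1=I  mem[L2]=60
13. P1: load  L3  bus=[-]  L3: P0=S P1=O  mem[L3]=80
14. P0: load  L3  bus=[-]  L3: P0=S P1=O  mem[L3]=80
15. P0: load  L3  bus=[-]  L3: P0=S P1=O  mem[L3]=80
16. P1: store L0 := 58  bus=[BusRdX]  L0: P0=I P1=M  mem[L0]=90
17. P0: load  L3  bus=[-]  L3: P0=S P1=O  mem[L3]=80
18. P0: load  L3  bus=[-]  L3: P0=S P1=O  mem[L3]=80
19. P1: load  L3  bus=[-]  L3: P0=S P1=O  mem[L3]=80
20. P0: load  L3  bus=[-]  L3: P0=S P1=O  mem[L3]=80
21. P0: store L3 := 86  bus=[BusUpgr,Flush]  L3: P0=M P1=I  mem[L3]=44
22. P0: store L3 := 90  bus=[-]  L3: P0=M P1=I  mem[L3]=44
23. P0: load  L3  bus=[-]  L3: P0=M P1=I  mem[L3]=44
24. P1: store L3 := 26  bus=[BusRdX,Flush]  L3: P0=I P1=M  mem[L3]=90
25. P1: load  L3  bus=[-]  L3: P0=I P1=M  mem[L3]=90
26. P1: load  L3  bus=[-]  L3: P0=I P1=M  mem[L3]=90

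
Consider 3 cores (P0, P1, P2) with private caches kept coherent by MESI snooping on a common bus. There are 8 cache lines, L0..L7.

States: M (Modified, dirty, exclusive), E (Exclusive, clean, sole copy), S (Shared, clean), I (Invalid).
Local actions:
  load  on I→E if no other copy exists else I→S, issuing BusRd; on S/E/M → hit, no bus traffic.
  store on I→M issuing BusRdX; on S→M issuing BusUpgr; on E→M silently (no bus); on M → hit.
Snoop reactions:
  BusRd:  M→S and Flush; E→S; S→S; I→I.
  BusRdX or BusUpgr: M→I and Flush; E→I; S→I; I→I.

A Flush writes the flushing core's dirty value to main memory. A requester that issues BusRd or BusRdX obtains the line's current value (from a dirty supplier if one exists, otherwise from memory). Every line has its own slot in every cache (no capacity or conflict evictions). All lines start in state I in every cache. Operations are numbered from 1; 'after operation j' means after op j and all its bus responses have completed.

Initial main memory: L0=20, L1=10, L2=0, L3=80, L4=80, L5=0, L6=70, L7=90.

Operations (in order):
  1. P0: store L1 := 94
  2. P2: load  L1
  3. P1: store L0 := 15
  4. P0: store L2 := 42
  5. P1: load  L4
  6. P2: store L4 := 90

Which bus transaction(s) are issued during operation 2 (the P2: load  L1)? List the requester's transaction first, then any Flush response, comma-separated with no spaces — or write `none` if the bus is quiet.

step 1: P0: store L1 := 94  ⟶  MII  (L1)  txn=BusRdX  M[L1]=10
step 2: P2: load  L1  ⟶  SIS  (L1)  txn=BusRd+Flush  M[L1]=94
step 3: P1: store L0 := 15  ⟶  IMI  (L0)  txn=BusRdX  M[L0]=20
step 4: P0: store L2 := 42  ⟶  MII  (L2)  txn=BusRdX  M[L2]=0
step 5: P1: load  L4  ⟶  IEI  (L4)  txn=BusRd  M[L4]=80
step 6: P2: store L4 := 90  ⟶  IIM  (L4)  txn=BusRdX  M[L4]=80

bus = BusRd,Flush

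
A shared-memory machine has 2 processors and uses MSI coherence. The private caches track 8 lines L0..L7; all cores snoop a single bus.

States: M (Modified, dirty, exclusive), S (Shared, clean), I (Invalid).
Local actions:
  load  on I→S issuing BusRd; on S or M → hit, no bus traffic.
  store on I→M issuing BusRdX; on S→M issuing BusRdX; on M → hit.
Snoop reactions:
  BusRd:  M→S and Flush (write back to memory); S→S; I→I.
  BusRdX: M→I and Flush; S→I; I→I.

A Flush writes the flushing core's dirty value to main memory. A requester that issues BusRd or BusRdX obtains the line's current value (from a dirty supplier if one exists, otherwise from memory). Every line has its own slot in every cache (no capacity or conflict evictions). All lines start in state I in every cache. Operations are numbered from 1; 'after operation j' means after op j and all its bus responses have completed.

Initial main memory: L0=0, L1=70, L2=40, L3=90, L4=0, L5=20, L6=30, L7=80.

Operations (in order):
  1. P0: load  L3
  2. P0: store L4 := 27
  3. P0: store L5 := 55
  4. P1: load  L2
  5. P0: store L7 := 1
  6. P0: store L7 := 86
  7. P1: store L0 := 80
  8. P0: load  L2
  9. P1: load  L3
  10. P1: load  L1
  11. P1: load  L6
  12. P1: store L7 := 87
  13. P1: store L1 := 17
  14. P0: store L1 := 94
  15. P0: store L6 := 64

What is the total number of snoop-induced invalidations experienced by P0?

invalidations = 1

[1] P0: load  L3 | P0:S(90), P1:I | bus: BusRd
[2] P0: store L4 := 27 | P0:M(27), P1:I | bus: BusRdX
[3] P0: store L5 := 55 | P0:M(55), P1:I | bus: BusRdX
[4] P1: load  L2 | P0:I, P1:S(40) | bus: BusRd
[5] P0: store L7 := 1 | P0:M(1), P1:I | bus: BusRdX
[6] P0: store L7 := 86 | P0:M(86), P1:I | bus: none
[7] P1: store L0 := 80 | P0:I, P1:M(80) | bus: BusRdX
[8] P0: load  L2 | P0:S(40), P1:S(40) | bus: BusRd
[9] P1: load  L3 | P0:S(90), P1:S(90) | bus: BusRd
[10] P1: load  L1 | P0:I, P1:S(70) | bus: BusRd
[11] P1: load  L6 | P0:I, P1:S(30) | bus: BusRd
[12] P1: store L7 := 87 | P0:I, P1:M(87) | bus: BusRdX,Flush
[13] P1: store L1 := 17 | P0:I, P1:M(17) | bus: BusRdX
[14] P0: store L1 := 94 | P0:M(94), P1:I | bus: BusRdX,Flush
[15] P0: store L6 := 64 | P0:M(64), P1:I | bus: BusRdX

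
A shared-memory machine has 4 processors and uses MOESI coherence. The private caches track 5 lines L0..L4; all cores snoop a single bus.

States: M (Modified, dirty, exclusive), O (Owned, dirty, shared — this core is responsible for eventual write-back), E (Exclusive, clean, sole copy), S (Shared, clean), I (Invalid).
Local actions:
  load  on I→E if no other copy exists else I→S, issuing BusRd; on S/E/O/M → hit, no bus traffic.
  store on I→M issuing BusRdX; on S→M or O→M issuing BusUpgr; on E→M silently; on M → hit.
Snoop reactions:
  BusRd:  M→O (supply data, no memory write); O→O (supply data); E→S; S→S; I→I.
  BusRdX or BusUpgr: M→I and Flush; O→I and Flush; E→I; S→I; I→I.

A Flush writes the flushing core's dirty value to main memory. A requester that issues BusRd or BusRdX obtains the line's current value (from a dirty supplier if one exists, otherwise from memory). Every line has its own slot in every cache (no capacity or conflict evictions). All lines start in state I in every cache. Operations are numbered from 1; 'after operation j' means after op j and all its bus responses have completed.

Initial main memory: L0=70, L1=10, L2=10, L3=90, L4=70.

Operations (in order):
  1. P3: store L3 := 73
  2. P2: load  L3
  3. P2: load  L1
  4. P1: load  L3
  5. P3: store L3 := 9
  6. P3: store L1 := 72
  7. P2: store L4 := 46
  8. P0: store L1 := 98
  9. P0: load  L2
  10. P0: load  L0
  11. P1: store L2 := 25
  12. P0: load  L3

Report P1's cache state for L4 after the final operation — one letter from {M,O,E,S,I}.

state = I

  op1 P3: store L3 := 73 → I/I/I/M on L3; bus BusRdX; mem=90
  op2 P2: load  L3 → I/I/S/O on L3; bus BusRd; mem=90
  op3 P2: load  L1 → I/I/E/I on L1; bus BusRd; mem=10
  op4 P1: load  L3 → I/S/S/O on L3; bus BusRd; mem=90
  op5 P3: store L3 := 9 → I/I/I/M on L3; bus BusUpgr; mem=90
  op6 P3: store L1 := 72 → I/I/I/M on L1; bus BusRdX; mem=10
  op7 P2: store L4 := 46 → I/I/M/I on L4; bus BusRdX; mem=70
  op8 P0: store L1 := 98 → M/I/I/I on L1; bus BusRdX Flush; mem=72
  op9 P0: load  L2 → E/I/I/I on L2; bus BusRd; mem=10
  op10 P0: load  L0 → E/I/I/I on L0; bus BusRd; mem=70
  op11 P1: store L2 := 25 → I/M/I/I on L2; bus BusRdX; mem=10
  op12 P0: load  L3 → S/I/I/O on L3; bus BusRd; mem=90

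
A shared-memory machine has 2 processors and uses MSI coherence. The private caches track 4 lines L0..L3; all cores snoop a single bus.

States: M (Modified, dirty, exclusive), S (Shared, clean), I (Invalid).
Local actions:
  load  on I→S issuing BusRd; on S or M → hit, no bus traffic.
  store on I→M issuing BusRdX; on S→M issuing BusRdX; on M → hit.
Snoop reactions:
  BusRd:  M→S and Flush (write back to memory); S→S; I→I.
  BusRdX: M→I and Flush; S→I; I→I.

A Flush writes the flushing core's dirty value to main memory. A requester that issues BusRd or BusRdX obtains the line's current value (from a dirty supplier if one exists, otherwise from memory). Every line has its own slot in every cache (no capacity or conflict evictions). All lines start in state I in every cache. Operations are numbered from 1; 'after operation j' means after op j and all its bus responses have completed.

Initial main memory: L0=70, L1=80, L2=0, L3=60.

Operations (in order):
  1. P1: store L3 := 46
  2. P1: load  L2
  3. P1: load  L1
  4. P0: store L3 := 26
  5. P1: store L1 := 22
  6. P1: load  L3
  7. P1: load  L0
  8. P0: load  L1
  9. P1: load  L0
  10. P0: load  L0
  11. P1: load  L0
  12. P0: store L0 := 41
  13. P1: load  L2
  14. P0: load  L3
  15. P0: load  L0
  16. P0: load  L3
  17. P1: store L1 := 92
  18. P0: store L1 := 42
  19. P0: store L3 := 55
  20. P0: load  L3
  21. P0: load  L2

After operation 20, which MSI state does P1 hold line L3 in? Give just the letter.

1. P1: store L3 := 46  bus=[BusRdX]  L3: P0=I P1=M  mem[L3]=60
2. P1: load  L2  bus=[BusRd]  L2: P0=I P1=S  mem[L2]=0
3. P1: load  L1  bus=[BusRd]  L1: P0=I P1=S  mem[L1]=80
4. P0: store L3 := 26  bus=[BusRdX,Flush]  L3: P0=M P1=I  mem[L3]=46
5. P1: store L1 := 22  bus=[BusRdX]  L1: P0=I P1=M  mem[L1]=80
6. P1: load  L3  bus=[BusRd,Flush]  L3: P0=S P1=S  mem[L3]=26
7. P1: load  L0  bus=[BusRd]  L0: P0=I P1=S  mem[L0]=70
8. P0: load  L1  bus=[BusRd,Flush]  L1: P0=S P1=S  mem[L1]=22
9. P1: load  L0  bus=[-]  L0: P0=I P1=S  mem[L0]=70
10. P0: load  L0  bus=[BusRd]  L0: P0=S P1=S  mem[L0]=70
11. P1: load  L0  bus=[-]  L0: P0=S P1=S  mem[L0]=70
12. P0: store L0 := 41  bus=[BusRdX]  L0: P0=M P1=I  mem[L0]=70
13. P1: load  L2  bus=[-]  L2: P0=I P1=S  mem[L2]=0
14. P0: load  L3  bus=[-]  L3: P0=S P1=S  mem[L3]=26
15. P0: load  L0  bus=[-]  L0: P0=M P1=I  mem[L0]=70
16. P0: load  L3  bus=[-]  L3: P0=S P1=S  mem[L3]=26
17. P1: store L1 := 92  bus=[BusRdX]  L1: P0=I P1=M  mem[L1]=22
18. P0: store L1 := 42  bus=[BusRdX,Flush]  L1: P0=M P1=I  mem[L1]=92
19. P0: store L3 := 55  bus=[BusRdX]  L3: P0=M P1=I  mem[L3]=26
20. P0: load  L3  bus=[-]  L3: P0=M P1=I  mem[L3]=26
21. P0: load  L2  bus=[BusRd]  L2: P0=S P1=S  mem[L2]=0

state = I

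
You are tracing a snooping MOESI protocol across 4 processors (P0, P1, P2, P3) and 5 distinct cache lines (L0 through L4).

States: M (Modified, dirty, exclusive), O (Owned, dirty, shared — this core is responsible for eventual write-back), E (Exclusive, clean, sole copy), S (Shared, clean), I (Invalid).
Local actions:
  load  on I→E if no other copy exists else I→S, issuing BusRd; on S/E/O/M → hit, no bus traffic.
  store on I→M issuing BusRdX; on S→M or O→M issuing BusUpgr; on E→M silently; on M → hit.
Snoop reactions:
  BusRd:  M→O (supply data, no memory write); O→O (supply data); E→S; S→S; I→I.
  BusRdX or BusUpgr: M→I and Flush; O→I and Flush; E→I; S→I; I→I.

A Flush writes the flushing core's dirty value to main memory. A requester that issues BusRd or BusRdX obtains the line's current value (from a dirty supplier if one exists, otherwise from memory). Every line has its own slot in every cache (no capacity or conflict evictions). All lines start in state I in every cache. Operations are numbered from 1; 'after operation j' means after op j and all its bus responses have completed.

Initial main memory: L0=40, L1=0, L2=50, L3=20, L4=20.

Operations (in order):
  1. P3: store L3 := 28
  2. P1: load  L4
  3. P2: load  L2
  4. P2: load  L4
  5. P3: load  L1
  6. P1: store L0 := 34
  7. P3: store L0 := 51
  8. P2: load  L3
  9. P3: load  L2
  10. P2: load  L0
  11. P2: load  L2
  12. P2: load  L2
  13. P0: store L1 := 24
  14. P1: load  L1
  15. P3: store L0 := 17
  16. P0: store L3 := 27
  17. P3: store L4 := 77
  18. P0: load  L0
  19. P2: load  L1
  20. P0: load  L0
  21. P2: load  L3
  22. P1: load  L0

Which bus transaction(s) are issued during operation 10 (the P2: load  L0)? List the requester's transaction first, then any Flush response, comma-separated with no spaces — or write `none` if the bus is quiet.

bus = BusRd

[1] P3: store L3 := 28 | P0:I, P1:I, P2:I, P3:M(28) | bus: BusRdX
[2] P1: load  L4 | P0:I, P1:E(20), P2:I, P3:I | bus: BusRd
[3] P2: load  L2 | P0:I, P1:I, P2:E(50), P3:I | bus: BusRd
[4] P2: load  L4 | P0:I, P1:S(20), P2:S(20), P3:I | bus: BusRd
[5] P3: load  L1 | P0:I, P1:I, P2:I, P3:E(0) | bus: BusRd
[6] P1: store L0 := 34 | P0:I, P1:M(34), P2:I, P3:I | bus: BusRdX
[7] P3: store L0 := 51 | P0:I, P1:I, P2:I, P3:M(51) | bus: BusRdX,Flush
[8] P2: load  L3 | P0:I, P1:I, P2:S(28), P3:O(28) | bus: BusRd
[9] P3: load  L2 | P0:I, P1:I, P2:S(50), P3:S(50) | bus: BusRd
[10] P2: load  L0 | P0:I, P1:I, P2:S(51), P3:O(51) | bus: BusRd
[11] P2: load  L2 | P0:I, P1:I, P2:S(50), P3:S(50) | bus: none
[12] P2: load  L2 | P0:I, P1:I, P2:S(50), P3:S(50) | bus: none
[13] P0: store L1 := 24 | P0:M(24), P1:I, P2:I, P3:I | bus: BusRdX
[14] P1: load  L1 | P0:O(24), P1:S(24), P2:I, P3:I | bus: BusRd
[15] P3: store L0 := 17 | P0:I, P1:I, P2:I, P3:M(17) | bus: BusUpgr
[16] P0: store L3 := 27 | P0:M(27), P1:I, P2:I, P3:I | bus: BusRdX,Flush
[17] P3: store L4 := 77 | P0:I, P1:I, P2:I, P3:M(77) | bus: BusRdX
[18] P0: load  L0 | P0:S(17), P1:I, P2:I, P3:O(17) | bus: BusRd
[19] P2: load  L1 | P0:O(24), P1:S(24), P2:S(24), P3:I | bus: BusRd
[20] P0: load  L0 | P0:S(17), P1:I, P2:I, P3:O(17) | bus: none
[21] P2: load  L3 | P0:O(27), P1:I, P2:S(27), P3:I | bus: BusRd
[22] P1: load  L0 | P0:S(17), P1:S(17), P2:I, P3:O(17) | bus: BusRd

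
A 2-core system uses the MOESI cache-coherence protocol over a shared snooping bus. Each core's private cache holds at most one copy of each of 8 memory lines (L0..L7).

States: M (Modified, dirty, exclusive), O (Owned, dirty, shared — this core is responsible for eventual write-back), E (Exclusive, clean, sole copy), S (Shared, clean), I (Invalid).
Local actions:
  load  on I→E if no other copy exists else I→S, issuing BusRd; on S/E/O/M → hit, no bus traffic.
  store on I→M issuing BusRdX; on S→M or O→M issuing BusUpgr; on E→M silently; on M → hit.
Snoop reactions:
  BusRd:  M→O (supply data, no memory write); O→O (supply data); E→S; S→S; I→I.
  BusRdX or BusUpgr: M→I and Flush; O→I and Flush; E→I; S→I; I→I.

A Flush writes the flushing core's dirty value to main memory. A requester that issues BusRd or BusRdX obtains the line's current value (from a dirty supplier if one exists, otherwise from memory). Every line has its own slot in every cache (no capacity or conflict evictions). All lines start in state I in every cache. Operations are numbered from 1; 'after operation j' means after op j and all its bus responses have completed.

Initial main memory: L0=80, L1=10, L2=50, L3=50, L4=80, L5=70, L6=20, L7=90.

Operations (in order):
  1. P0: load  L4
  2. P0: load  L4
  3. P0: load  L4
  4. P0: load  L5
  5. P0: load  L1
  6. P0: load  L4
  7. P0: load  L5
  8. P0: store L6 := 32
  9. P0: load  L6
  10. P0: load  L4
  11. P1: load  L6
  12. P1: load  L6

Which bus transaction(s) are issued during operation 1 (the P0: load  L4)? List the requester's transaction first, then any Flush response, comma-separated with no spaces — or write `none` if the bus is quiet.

step 1: P0: load  L4  ⟶  EI  (L4)  txn=BusRd  M[L4]=80
step 2: P0: load  L4  ⟶  EI  (L4)  txn=∅  M[L4]=80
step 3: P0: load  L4  ⟶  EI  (L4)  txn=∅  M[L4]=80
step 4: P0: load  L5  ⟶  EI  (L5)  txn=BusRd  M[L5]=70
step 5: P0: load  L1  ⟶  EI  (L1)  txn=BusRd  M[L1]=10
step 6: P0: load  L4  ⟶  EI  (L4)  txn=∅  M[L4]=80
step 7: P0: load  L5  ⟶  EI  (L5)  txn=∅  M[L5]=70
step 8: P0: store L6 := 32  ⟶  MI  (L6)  txn=BusRdX  M[L6]=20
step 9: P0: load  L6  ⟶  MI  (L6)  txn=∅  M[L6]=20
step 10: P0: load  L4  ⟶  EI  (L4)  txn=∅  M[L4]=80
step 11: P1: load  L6  ⟶  OS  (L6)  txn=BusRd  M[L6]=20
step 12: P1: load  L6  ⟶  OS  (L6)  txn=∅  M[L6]=20

bus = BusRd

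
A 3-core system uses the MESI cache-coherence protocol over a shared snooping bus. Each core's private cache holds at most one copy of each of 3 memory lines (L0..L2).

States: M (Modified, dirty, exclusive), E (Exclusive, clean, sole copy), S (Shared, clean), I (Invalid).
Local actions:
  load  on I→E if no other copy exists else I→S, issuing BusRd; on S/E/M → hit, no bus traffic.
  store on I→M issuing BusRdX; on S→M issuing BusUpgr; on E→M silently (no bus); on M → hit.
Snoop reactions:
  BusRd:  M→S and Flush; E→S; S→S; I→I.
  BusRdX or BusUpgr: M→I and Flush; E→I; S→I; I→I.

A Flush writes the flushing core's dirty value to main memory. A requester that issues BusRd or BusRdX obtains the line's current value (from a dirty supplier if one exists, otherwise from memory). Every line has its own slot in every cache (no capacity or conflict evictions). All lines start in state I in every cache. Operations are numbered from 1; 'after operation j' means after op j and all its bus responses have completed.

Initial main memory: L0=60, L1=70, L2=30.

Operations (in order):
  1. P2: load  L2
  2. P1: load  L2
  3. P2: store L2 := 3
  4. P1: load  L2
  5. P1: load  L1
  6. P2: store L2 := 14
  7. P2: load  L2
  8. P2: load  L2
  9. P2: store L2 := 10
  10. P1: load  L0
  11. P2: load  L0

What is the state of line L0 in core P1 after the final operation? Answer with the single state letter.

[1] P2: load  L2 | P0:I, P1:I, P2:E(30) | bus: BusRd
[2] P1: load  L2 | P0:I, P1:S(30), P2:S(30) | bus: BusRd
[3] P2: store L2 := 3 | P0:I, P1:I, P2:M(3) | bus: BusUpgr
[4] P1: load  L2 | P0:I, P1:S(3), P2:S(3) | bus: BusRd,Flush
[5] P1: load  L1 | P0:I, P1:E(70), P2:I | bus: BusRd
[6] P2: store L2 := 14 | P0:I, P1:I, P2:M(14) | bus: BusUpgr
[7] P2: load  L2 | P0:I, P1:I, P2:M(14) | bus: none
[8] P2: load  L2 | P0:I, P1:I, P2:M(14) | bus: none
[9] P2: store L2 := 10 | P0:I, P1:I, P2:M(10) | bus: none
[10] P1: load  L0 | P0:I, P1:E(60), P2:I | bus: BusRd
[11] P2: load  L0 | P0:I, P1:S(60), P2:S(60) | bus: BusRd

state = S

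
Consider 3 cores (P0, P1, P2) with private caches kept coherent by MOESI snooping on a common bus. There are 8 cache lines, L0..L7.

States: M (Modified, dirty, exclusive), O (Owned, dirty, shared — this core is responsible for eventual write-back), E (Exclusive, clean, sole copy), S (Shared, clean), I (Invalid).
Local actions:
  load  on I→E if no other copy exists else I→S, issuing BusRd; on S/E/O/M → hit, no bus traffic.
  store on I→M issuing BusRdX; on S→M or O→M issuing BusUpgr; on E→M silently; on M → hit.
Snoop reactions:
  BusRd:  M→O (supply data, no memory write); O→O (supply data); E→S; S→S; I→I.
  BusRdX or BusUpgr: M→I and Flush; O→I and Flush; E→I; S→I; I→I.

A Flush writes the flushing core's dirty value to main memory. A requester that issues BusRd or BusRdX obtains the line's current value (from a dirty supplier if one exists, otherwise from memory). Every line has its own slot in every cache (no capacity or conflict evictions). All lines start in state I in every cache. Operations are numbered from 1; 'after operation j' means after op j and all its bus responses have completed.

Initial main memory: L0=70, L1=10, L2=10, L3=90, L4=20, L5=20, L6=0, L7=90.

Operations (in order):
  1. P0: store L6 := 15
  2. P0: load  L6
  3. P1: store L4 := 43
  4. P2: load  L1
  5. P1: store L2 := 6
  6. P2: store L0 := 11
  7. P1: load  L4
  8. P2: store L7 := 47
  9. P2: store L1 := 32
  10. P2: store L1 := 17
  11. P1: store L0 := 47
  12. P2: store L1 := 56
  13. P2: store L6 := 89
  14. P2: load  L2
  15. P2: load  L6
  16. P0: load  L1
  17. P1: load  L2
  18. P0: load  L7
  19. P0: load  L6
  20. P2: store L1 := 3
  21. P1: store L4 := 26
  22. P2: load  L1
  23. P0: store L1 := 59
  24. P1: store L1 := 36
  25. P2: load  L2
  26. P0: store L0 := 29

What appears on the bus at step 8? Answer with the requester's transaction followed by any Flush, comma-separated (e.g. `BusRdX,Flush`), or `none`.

bus = BusRdX

[1] P0: store L6 := 15 | P0:M(15), P1:I, P2:I | bus: BusRdX
[2] P0: load  L6 | P0:M(15), P1:I, P2:I | bus: none
[3] P1: store L4 := 43 | P0:I, P1:M(43), P2:I | bus: BusRdX
[4] P2: load  L1 | P0:I, P1:I, P2:E(10) | bus: BusRd
[5] P1: store L2 := 6 | P0:I, P1:M(6), P2:I | bus: BusRdX
[6] P2: store L0 := 11 | P0:I, P1:I, P2:M(11) | bus: BusRdX
[7] P1: load  L4 | P0:I, P1:M(43), P2:I | bus: none
[8] P2: store L7 := 47 | P0:I, P1:I, P2:M(47) | bus: BusRdX
[9] P2: store L1 := 32 | P0:I, P1:I, P2:M(32) | bus: none
[10] P2: store L1 := 17 | P0:I, P1:I, P2:M(17) | bus: none
[11] P1: store L0 := 47 | P0:I, P1:M(47), P2:I | bus: BusRdX,Flush
[12] P2: store L1 := 56 | P0:I, P1:I, P2:M(56) | bus: none
[13] P2: store L6 := 89 | P0:I, P1:I, P2:M(89) | bus: BusRdX,Flush
[14] P2: load  L2 | P0:I, P1:O(6), P2:S(6) | bus: BusRd
[15] P2: load  L6 | P0:I, P1:I, P2:M(89) | bus: none
[16] P0: load  L1 | P0:S(56), P1:I, P2:O(56) | bus: BusRd
[17] P1: load  L2 | P0:I, P1:O(6), P2:S(6) | bus: none
[18] P0: load  L7 | P0:S(47), P1:I, P2:O(47) | bus: BusRd
[19] P0: load  L6 | P0:S(89), P1:I, P2:O(89) | bus: BusRd
[20] P2: store L1 := 3 | P0:I, P1:I, P2:M(3) | bus: BusUpgr
[21] P1: store L4 := 26 | P0:I, P1:M(26), P2:I | bus: none
[22] P2: load  L1 | P0:I, P1:I, P2:M(3) | bus: none
[23] P0: store L1 := 59 | P0:M(59), P1:I, P2:I | bus: BusRdX,Flush
[24] P1: store L1 := 36 | P0:I, P1:M(36), P2:I | bus: BusRdX,Flush
[25] P2: load  L2 | P0:I, P1:O(6), P2:S(6) | bus: none
[26] P0: store L0 := 29 | P0:M(29), P1:I, P2:I | bus: BusRdX,Flush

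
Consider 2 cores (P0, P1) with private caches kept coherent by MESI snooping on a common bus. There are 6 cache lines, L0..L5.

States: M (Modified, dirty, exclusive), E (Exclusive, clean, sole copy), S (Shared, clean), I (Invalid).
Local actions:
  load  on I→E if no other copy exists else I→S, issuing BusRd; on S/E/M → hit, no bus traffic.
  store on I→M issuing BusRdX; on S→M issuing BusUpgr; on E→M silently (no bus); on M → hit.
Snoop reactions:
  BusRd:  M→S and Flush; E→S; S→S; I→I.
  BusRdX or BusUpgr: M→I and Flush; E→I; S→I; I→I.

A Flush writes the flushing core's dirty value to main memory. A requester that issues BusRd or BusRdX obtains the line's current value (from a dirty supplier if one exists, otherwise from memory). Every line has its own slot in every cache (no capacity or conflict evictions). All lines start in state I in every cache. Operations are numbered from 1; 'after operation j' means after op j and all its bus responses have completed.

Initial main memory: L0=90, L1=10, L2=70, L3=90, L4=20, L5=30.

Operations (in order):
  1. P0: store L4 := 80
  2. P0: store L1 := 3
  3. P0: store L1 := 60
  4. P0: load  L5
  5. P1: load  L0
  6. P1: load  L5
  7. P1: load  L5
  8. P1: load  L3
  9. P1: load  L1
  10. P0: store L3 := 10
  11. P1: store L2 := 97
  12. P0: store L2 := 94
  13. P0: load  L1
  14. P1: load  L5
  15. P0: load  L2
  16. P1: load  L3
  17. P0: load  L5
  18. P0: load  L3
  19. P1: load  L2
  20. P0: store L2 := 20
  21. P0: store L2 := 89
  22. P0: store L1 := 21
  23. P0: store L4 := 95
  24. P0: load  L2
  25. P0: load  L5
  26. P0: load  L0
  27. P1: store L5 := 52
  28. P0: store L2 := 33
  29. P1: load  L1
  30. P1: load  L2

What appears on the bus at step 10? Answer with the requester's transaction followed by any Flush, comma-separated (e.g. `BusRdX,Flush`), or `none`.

bus = BusRdX

1. P0: store L4 := 80  bus=[BusRdX]  L4: P0=M P1=I  mem[L4]=20
2. P0: store L1 := 3  bus=[BusRdX]  L1: P0=M P1=I  mem[L1]=10
3. P0: store L1 := 60  bus=[-]  L1: P0=M P1=I  mem[L1]=10
4. P0: load  L5  bus=[BusRd]  L5: P0=E P1=I  mem[L5]=30
5. P1: load  L0  bus=[BusRd]  L0: P0=I P1=E  mem[L0]=90
6. P1: load  L5  bus=[BusRd]  L5: P0=S P1=S  mem[L5]=30
7. P1: load  L5  bus=[-]  L5: P0=S P1=S  mem[L5]=30
8. P1: load  L3  bus=[BusRd]  L3: P0=I P1=E  mem[L3]=90
9. P1: load  L1  bus=[BusRd,Flush]  L1: P0=S P1=S  mem[L1]=60
10. P0: store L3 := 10  bus=[BusRdX]  L3: P0=M P1=I  mem[L3]=90
11. P1: store L2 := 97  bus=[BusRdX]  L2: P0=I P1=M  mem[L2]=70
12. P0: store L2 := 94  bus=[BusRdX,Flush]  L2: P0=M P1=I  mem[L2]=97
13. P0: load  L1  bus=[-]  L1: P0=S P1=S  mem[L1]=60
14. P1: load  L5  bus=[-]  L5: P0=S P1=S  mem[L5]=30
15. P0: load  L2  bus=[-]  L2: P0=M P1=I  mem[L2]=97
16. P1: load  L3  bus=[BusRd,Flush]  L3: P0=S P1=S  mem[L3]=10
17. P0: load  L5  bus=[-]  L5: P0=S P1=S  mem[L5]=30
18. P0: load  L3  bus=[-]  L3: P0=S P1=S  mem[L3]=10
19. P1: load  L2  bus=[BusRd,Flush]  L2: P0=S P1=S  mem[L2]=94
20. P0: store L2 := 20  bus=[BusUpgr]  L2: P0=M P1=I  mem[L2]=94
21. P0: store L2 := 89  bus=[-]  L2: P0=M P1=I  mem[L2]=94
22. P0: store L1 := 21  bus=[BusUpgr]  L1: P0=M P1=I  mem[L1]=60
23. P0: store L4 := 95  bus=[-]  L4: P0=M P1=I  mem[L4]=20
24. P0: load  L2  bus=[-]  L2: P0=M P1=I  mem[L2]=94
25. P0: load  L5  bus=[-]  L5: P0=S P1=S  mem[L5]=30
26. P0: load  L0  bus=[BusRd]  L0: P0=S P1=S  mem[L0]=90
27. P1: store L5 := 52  bus=[BusUpgr]  L5: P0=I P1=M  mem[L5]=30
28. P0: store L2 := 33  bus=[-]  L2: P0=M P1=I  mem[L2]=94
29. P1: load  L1  bus=[BusRd,Flush]  L1: P0=S P1=S  mem[L1]=21
30. P1: load  L2  bus=[BusRd,Flush]  L2: P0=S P1=S  mem[L2]=33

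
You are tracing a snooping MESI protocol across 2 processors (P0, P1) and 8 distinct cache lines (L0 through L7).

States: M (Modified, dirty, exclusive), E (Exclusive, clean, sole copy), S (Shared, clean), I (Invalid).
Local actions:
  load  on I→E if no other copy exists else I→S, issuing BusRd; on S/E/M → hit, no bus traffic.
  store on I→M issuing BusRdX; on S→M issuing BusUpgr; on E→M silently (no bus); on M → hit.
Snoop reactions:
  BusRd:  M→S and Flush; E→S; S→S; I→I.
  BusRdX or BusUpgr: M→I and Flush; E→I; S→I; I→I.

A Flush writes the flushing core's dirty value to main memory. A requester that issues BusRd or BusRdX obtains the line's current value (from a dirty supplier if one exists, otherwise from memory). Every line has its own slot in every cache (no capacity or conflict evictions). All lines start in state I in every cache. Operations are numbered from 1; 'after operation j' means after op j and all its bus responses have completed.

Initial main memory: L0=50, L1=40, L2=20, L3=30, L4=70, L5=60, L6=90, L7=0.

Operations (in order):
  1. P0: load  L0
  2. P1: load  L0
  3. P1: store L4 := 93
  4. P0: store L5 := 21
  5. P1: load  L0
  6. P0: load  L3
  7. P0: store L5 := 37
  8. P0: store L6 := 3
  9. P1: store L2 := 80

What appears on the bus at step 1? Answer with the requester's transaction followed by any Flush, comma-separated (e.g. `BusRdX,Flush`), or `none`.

bus = BusRd

[1] P0: load  L0 | P0:E(50), P1:I | bus: BusRd
[2] P1: load  L0 | P0:S(50), P1:S(50) | bus: BusRd
[3] P1: store L4 := 93 | P0:I, P1:M(93) | bus: BusRdX
[4] P0: store L5 := 21 | P0:M(21), P1:I | bus: BusRdX
[5] P1: load  L0 | P0:S(50), P1:S(50) | bus: none
[6] P0: load  L3 | P0:E(30), P1:I | bus: BusRd
[7] P0: store L5 := 37 | P0:M(37), P1:I | bus: none
[8] P0: store L6 := 3 | P0:M(3), P1:I | bus: BusRdX
[9] P1: store L2 := 80 | P0:I, P1:M(80) | bus: BusRdX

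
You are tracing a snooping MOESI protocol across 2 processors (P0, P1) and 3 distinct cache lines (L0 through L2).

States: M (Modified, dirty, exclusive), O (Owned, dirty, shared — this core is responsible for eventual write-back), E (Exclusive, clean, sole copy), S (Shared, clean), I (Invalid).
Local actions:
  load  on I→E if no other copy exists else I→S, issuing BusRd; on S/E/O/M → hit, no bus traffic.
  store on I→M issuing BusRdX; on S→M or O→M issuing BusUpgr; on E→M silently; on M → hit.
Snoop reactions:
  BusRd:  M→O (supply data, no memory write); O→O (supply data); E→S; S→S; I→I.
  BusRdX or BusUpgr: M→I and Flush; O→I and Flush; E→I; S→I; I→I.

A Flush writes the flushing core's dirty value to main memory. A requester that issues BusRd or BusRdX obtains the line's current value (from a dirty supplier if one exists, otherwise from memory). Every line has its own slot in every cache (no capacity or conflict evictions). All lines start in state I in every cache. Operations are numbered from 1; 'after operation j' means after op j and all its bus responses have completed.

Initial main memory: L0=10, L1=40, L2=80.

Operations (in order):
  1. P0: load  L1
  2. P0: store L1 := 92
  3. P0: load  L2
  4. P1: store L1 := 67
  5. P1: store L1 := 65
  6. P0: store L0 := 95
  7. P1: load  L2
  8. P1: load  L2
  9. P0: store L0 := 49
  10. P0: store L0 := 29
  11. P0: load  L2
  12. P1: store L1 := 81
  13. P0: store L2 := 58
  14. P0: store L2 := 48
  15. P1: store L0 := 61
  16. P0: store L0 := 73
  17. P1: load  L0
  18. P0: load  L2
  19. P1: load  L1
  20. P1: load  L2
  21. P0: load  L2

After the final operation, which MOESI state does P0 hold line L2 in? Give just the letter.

step 1: P0: load  L1  ⟶  EI  (L1)  txn=BusRd  M[L1]=40
step 2: P0: store L1 := 92  ⟶  MI  (L1)  txn=∅  M[L1]=40
step 3: P0: load  L2  ⟶  EI  (L2)  txn=BusRd  M[L2]=80
step 4: P1: store L1 := 67  ⟶  IM  (L1)  txn=BusRdX+Flush  M[L1]=92
step 5: P1: store L1 := 65  ⟶  IM  (L1)  txn=∅  M[L1]=92
step 6: P0: store L0 := 95  ⟶  MI  (L0)  txn=BusRdX  M[L0]=10
step 7: P1: load  L2  ⟶  SS  (L2)  txn=BusRd  M[L2]=80
step 8: P1: load  L2  ⟶  SS  (L2)  txn=∅  M[L2]=80
step 9: P0: store L0 := 49  ⟶  MI  (L0)  txn=∅  M[L0]=10
step 10: P0: store L0 := 29  ⟶  MI  (L0)  txn=∅  M[L0]=10
step 11: P0: load  L2  ⟶  SS  (L2)  txn=∅  M[L2]=80
step 12: P1: store L1 := 81  ⟶  IM  (L1)  txn=∅  M[L1]=92
step 13: P0: store L2 := 58  ⟶  MI  (L2)  txn=BusUpgr  M[L2]=80
step 14: P0: store L2 := 48  ⟶  MI  (L2)  txn=∅  M[L2]=80
step 15: P1: store L0 := 61  ⟶  IM  (L0)  txn=BusRdX+Flush  M[L0]=29
step 16: P0: store L0 := 73  ⟶  MI  (L0)  txn=BusRdX+Flush  M[L0]=61
step 17: P1: load  L0  ⟶  OS  (L0)  txn=BusRd  M[L0]=61
step 18: P0: load  L2  ⟶  MI  (L2)  txn=∅  M[L2]=80
step 19: P1: load  L1  ⟶  IM  (L1)  txn=∅  M[L1]=92
step 20: P1: load  L2  ⟶  OS  (L2)  txn=BusRd  M[L2]=80
step 21: P0: load  L2  ⟶  OS  (L2)  txn=∅  M[L2]=80

state = O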